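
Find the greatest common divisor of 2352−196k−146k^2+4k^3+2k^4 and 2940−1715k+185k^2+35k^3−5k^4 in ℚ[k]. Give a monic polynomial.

196−49k−4k^2+k^3

Apply the Euclidean algorithm:
  2k^4+4k^3−146k^2−196k+2352 = (−2/5)(−5k^4+35k^3+185k^2−1715k+2940) + (18k^3−72k^2−882k+3528)
  −5k^4+35k^3+185k^2−1715k+2940 = (−(5/18)k+5/6)(18k^3−72k^2−882k+3528) + (0)
Last nonzero remainder: 18k^3−72k^2−882k+3528. Dividing through by 18 gives the monic gcd k^3−4k^2−49k+196.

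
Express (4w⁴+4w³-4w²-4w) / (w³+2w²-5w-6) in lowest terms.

Euclidean algorithm in ℚ[w]:
  4w⁴+4w³-4w²-4w = (4w-4)(w³+2w²-5w-6) + (24w²-24)
  w³+2w²-5w-6 = ((1/24)w+1/12)(24w²-24) + (-4w-4)
  24w²-24 = (-6w+6)(-4w-4) + (0)
Last nonzero remainder: -4w-4. Dividing through by -4 gives the monic gcd w+1.
Cancel w+1 from numerator and denominator to get the reduced form.

(4w³-4w)/(w²+w-6)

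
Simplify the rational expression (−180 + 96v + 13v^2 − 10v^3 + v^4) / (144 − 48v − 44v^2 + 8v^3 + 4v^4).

Apply the Euclidean algorithm:
  v^4 − 10v^3 + 13v^2 + 96v − 180 = (1/4)(4v^4 + 8v^3 − 44v^2 − 48v + 144) + (−12v^3 + 24v^2 + 108v − 216)
  4v^4 + 8v^3 − 44v^2 − 48v + 144 = (−(1/3)v − 4/3)(−12v^3 + 24v^2 + 108v − 216) + (24v^2 + 24v − 144)
  −12v^3 + 24v^2 + 108v − 216 = (−(1/2)v + 3/2)(24v^2 + 24v − 144) + (0)
Last nonzero remainder: 24v^2 + 24v − 144. Dividing through by 24 gives the monic gcd v^2 + v − 6.
Cancel v^2 + v − 6 from numerator and denominator to get the reduced form.

(30 − 11v + v^2)/(−24 + 4v + 4v^2)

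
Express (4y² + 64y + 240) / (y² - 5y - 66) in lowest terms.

Repeated division with remainder:
  4y² + 64y + 240 = (4)(y² - 5y - 66) + (84y + 504)
  y² - 5y - 66 = ((1/84)y - 11/84)(84y + 504) + (0)
Last nonzero remainder: 84y + 504. Dividing through by 84 gives the monic gcd y + 6.
Cancel y + 6 from numerator and denominator to get the reduced form.

(4y + 40)/(y - 11)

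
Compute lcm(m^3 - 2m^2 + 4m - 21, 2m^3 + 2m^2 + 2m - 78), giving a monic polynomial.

m^5 + 2m^4 + 9m^3 - 31m^2 - 32m - 273

Euclidean algorithm in ℚ[m]:
  m^3 - 2m^2 + 4m - 21 = (1/2)(2m^3 + 2m^2 + 2m - 78) + (-3m^2 + 3m + 18)
  2m^3 + 2m^2 + 2m - 78 = (-(2/3)m - 4/3)(-3m^2 + 3m + 18) + (18m - 54)
  -3m^2 + 3m + 18 = (-(1/6)m - 1/3)(18m - 54) + (0)
Last nonzero remainder: 18m - 54. Dividing through by 18 gives the monic gcd m - 3.
Then lcm(f, g) = f·g / gcd(f, g); expanding and making the result monic gives the answer.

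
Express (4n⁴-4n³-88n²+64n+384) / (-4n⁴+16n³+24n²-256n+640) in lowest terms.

(-n²+n+6)/(n²-4n+10)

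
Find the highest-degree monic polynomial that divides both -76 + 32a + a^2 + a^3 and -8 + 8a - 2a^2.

By polynomial division,
  a^3 + a^2 + 32a - 76 = (-(1/2)a - 5/2)(-2a^2 + 8a - 8) + (48a - 96)
  -2a^2 + 8a - 8 = (-(1/24)a + 1/12)(48a - 96) + (0)
Last nonzero remainder: 48a - 96. Dividing through by 48 gives the monic gcd a - 2.

-2 + a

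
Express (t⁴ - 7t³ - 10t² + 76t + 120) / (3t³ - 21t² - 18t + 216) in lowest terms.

Repeated division with remainder:
  t⁴ - 7t³ - 10t² + 76t + 120 = ((1/3)t)(3t³ - 21t² - 18t + 216) + (-4t² + 4t + 120)
  3t³ - 21t² - 18t + 216 = (-(3/4)t + 9/2)(-4t² + 4t + 120) + (54t - 324)
  -4t² + 4t + 120 = (-(2/27)t - 10/27)(54t - 324) + (0)
Last nonzero remainder: 54t - 324. Dividing through by 54 gives the monic gcd t - 6.
Cancel t - 6 from numerator and denominator to get the reduced form.

(t³ - t² - 16t - 20)/(3t² - 3t - 36)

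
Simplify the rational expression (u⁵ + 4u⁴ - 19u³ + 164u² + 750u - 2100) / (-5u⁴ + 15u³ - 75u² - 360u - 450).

(-u³ - 10u² - 11u + 70)/(5u² + 15u + 15)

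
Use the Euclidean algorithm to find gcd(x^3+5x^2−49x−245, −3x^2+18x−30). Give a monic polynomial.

1

Euclidean algorithm in ℚ[x]:
  x^3+5x^2−49x−245 = (−(1/3)x−11/3)(−3x^2+18x−30) + (7x−355)
  −3x^2+18x−30 = (−(3/7)x−939/49)(7x−355) + (−334815/49)
  7x−355 = (−(343/334815)x+3479/66963)(−334815/49) + (0)
The last nonzero remainder is the constant −334815/49, so the polynomials are coprime and gcd = 1.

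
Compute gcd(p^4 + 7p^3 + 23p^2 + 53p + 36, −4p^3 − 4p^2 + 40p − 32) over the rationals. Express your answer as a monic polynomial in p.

p + 4

By polynomial division,
  p^4 + 7p^3 + 23p^2 + 53p + 36 = (−(1/4)p − 3/2)(−4p^3 − 4p^2 + 40p − 32) + (27p^2 + 105p − 12)
  −4p^3 − 4p^2 + 40p − 32 = (−(4/27)p + 104/243)(27p^2 + 105p − 12) + (−(544/81)p − 2176/81)
  27p^2 + 105p − 12 = (−(2187/544)p + 243/544)(−(544/81)p − 2176/81) + (0)
Last nonzero remainder: −(544/81)p − 2176/81. Dividing through by −544/81 gives the monic gcd p + 4.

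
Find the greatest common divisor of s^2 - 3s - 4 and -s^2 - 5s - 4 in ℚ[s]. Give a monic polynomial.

Euclidean algorithm in ℚ[s]:
  s^2 - 3s - 4 = (-1)(-s^2 - 5s - 4) + (-8s - 8)
  -s^2 - 5s - 4 = ((1/8)s + 1/2)(-8s - 8) + (0)
Last nonzero remainder: -8s - 8. Dividing through by -8 gives the monic gcd s + 1.

s + 1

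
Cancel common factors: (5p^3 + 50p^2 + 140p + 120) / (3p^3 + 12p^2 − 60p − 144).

Euclidean algorithm in ℚ[p]:
  5p^3 + 50p^2 + 140p + 120 = (5/3)(3p^3 + 12p^2 − 60p − 144) + (30p^2 + 240p + 360)
  3p^3 + 12p^2 − 60p − 144 = ((1/10)p − 2/5)(30p^2 + 240p + 360) + (0)
Last nonzero remainder: 30p^2 + 240p + 360. Dividing through by 30 gives the monic gcd p^2 + 8p + 12.
Cancel p^2 + 8p + 12 from numerator and denominator to get the reduced form.

(5p + 10)/(3p − 12)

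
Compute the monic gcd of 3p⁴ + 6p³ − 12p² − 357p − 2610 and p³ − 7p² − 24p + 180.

p² − p − 30

By polynomial division,
  3p⁴ + 6p³ − 12p² − 357p − 2610 = (3p + 27)(p³ − 7p² − 24p + 180) + (249p² − 249p − 7470)
  p³ − 7p² − 24p + 180 = ((1/249)p − 2/83)(249p² − 249p − 7470) + (0)
Last nonzero remainder: 249p² − 249p − 7470. Dividing through by 249 gives the monic gcd p² − p − 30.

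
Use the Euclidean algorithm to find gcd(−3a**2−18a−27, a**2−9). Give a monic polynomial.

a+3

Euclidean algorithm in ℚ[a]:
  −3a**2−18a−27 = (−3)(a**2−9) + (−18a−54)
  a**2−9 = (−(1/18)a+1/6)(−18a−54) + (0)
Last nonzero remainder: −18a−54. Dividing through by −18 gives the monic gcd a+3.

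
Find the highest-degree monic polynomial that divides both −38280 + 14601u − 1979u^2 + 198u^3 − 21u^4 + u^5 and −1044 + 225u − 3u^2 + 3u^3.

87 + 3u + u^2

Apply the Euclidean algorithm:
  u^5 − 21u^4 + 198u^3 − 1979u^2 + 14601u − 38280 = ((1/3)u^2 − (20/3)u + 103/3)(3u^3 − 3u^2 + 225u − 1044) + (−28u^2 − 84u − 2436)
  3u^3 − 3u^2 + 225u − 1044 = (−(3/28)u + 3/7)(−28u^2 − 84u − 2436) + (0)
Last nonzero remainder: −28u^2 − 84u − 2436. Dividing through by −28 gives the monic gcd u^2 + 3u + 87.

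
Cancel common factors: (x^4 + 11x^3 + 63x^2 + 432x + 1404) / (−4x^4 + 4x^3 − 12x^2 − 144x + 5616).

(−x − 6)/(4x − 24)

Repeated division with remainder:
  x^4 + 11x^3 + 63x^2 + 432x + 1404 = (−1/4)(−4x^4 + 4x^3 − 12x^2 − 144x + 5616) + (12x^3 + 60x^2 + 396x + 2808)
  −4x^4 + 4x^3 − 12x^2 − 144x + 5616 = (−(1/3)x + 2)(12x^3 + 60x^2 + 396x + 2808) + (0)
Last nonzero remainder: 12x^3 + 60x^2 + 396x + 2808. Dividing through by 12 gives the monic gcd x^3 + 5x^2 + 33x + 234.
Cancel x^3 + 5x^2 + 33x + 234 from numerator and denominator to get the reduced form.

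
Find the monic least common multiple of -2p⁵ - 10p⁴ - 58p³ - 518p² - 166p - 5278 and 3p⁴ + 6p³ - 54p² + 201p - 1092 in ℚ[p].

p⁶ + p⁵ + 9p⁴ + 143p³ - 953p² + 2307p - 10556

Euclidean algorithm in ℚ[p]:
  -2p⁵ - 10p⁴ - 58p³ - 518p² - 166p - 5278 = (-(2/3)p - 2)(3p⁴ + 6p³ - 54p² + 201p - 1092) + (-82p³ - 492p² - 492p - 7462)
  3p⁴ + 6p³ - 54p² + 201p - 1092 = (-(3/82)p + 6/41)(-82p³ - 492p² - 492p - 7462) + (0)
Last nonzero remainder: -82p³ - 492p² - 492p - 7462. Dividing through by -82 gives the monic gcd p³ + 6p² + 6p + 91.
Then lcm(f, g) = f·g / gcd(f, g); expanding and making the result monic gives the answer.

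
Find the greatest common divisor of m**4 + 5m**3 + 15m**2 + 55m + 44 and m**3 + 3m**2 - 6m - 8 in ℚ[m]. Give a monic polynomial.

m**2 + 5m + 4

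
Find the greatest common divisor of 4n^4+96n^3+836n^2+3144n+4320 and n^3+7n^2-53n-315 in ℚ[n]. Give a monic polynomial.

n^2+14n+45

Apply the Euclidean algorithm:
  4n^4+96n^3+836n^2+3144n+4320 = (4n+68)(n^3+7n^2-53n-315) + (572n^2+8008n+25740)
  n^3+7n^2-53n-315 = ((1/572)n-7/572)(572n^2+8008n+25740) + (0)
Last nonzero remainder: 572n^2+8008n+25740. Dividing through by 572 gives the monic gcd n^2+14n+45.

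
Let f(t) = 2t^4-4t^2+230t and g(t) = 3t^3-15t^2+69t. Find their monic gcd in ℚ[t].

t^3-5t^2+23t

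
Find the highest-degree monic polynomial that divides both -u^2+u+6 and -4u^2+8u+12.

Apply the Euclidean algorithm:
  -u^2+u+6 = (1/4)(-4u^2+8u+12) + (-u+3)
  -4u^2+8u+12 = (4u+4)(-u+3) + (0)
Last nonzero remainder: -u+3. Dividing through by -1 gives the monic gcd u-3.

u-3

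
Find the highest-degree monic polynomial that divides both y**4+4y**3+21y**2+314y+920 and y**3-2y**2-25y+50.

Repeated division with remainder:
  y**4+4y**3+21y**2+314y+920 = (y+6)(y**3-2y**2-25y+50) + (58y**2+414y+620)
  y**3-2y**2-25y+50 = ((1/58)y-265/1682)(58y**2+414y+620) + ((24840/841)y+124200/841)
  58y**2+414y+620 = ((24389/12420)y+26071/6210)((24840/841)y+124200/841) + (0)
Last nonzero remainder: (24840/841)y+124200/841. Dividing through by 24840/841 gives the monic gcd y+5.

y+5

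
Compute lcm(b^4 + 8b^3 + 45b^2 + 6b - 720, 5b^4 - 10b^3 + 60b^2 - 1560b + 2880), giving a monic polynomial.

b^6 - 7b^4 - 258b^3 - 228b^2 + 5832b - 8640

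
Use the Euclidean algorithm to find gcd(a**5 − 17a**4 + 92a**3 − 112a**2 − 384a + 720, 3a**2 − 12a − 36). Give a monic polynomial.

Apply the Euclidean algorithm:
  a**5 − 17a**4 + 92a**3 − 112a**2 − 384a + 720 = ((1/3)a**3 − (13/3)a**2 + (52/3)a − 20)(3a**2 − 12a − 36) + (0)
Last nonzero remainder: 3a**2 − 12a − 36. Dividing through by 3 gives the monic gcd a**2 − 4a − 12.

a**2 − 4a − 12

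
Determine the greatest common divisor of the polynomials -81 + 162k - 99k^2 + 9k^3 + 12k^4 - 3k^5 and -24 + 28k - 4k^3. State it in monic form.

Apply the Euclidean algorithm:
  -3k^5 + 12k^4 + 9k^3 - 99k^2 + 162k - 81 = ((3/4)k^2 - 3k + 3)(-4k^3 + 28k - 24) + (3k^2 + 6k - 9)
  -4k^3 + 28k - 24 = (-(4/3)k + 8/3)(3k^2 + 6k - 9) + (0)
Last nonzero remainder: 3k^2 + 6k - 9. Dividing through by 3 gives the monic gcd k^2 + 2k - 3.

-3 + 2k + k^2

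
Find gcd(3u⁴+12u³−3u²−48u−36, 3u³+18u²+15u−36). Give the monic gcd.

Repeated division with remainder:
  3u⁴+12u³−3u²−48u−36 = (u−2)(3u³+18u²+15u−36) + (18u²+18u−108)
  3u³+18u²+15u−36 = ((1/6)u+5/6)(18u²+18u−108) + (18u+54)
  18u²+18u−108 = (u−2)(18u+54) + (0)
Last nonzero remainder: 18u+54. Dividing through by 18 gives the monic gcd u+3.

u+3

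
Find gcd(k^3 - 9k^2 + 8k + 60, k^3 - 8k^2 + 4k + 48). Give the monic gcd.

k^2 - 4k - 12

By polynomial division,
  k^3 - 9k^2 + 8k + 60 = (k^3 - 8k^2 + 4k + 48) + (-k^2 + 4k + 12)
  k^3 - 8k^2 + 4k + 48 = (-k + 4)(-k^2 + 4k + 12) + (0)
Last nonzero remainder: -k^2 + 4k + 12. Dividing through by -1 gives the monic gcd k^2 - 4k - 12.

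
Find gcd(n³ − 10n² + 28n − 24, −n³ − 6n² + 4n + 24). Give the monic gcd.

By polynomial division,
  n³ − 10n² + 28n − 24 = (−1)(−n³ − 6n² + 4n + 24) + (−16n² + 32n)
  −n³ − 6n² + 4n + 24 = ((1/16)n + 1/2)(−16n² + 32n) + (−12n + 24)
  −16n² + 32n = ((4/3)n)(−12n + 24) + (0)
Last nonzero remainder: −12n + 24. Dividing through by −12 gives the monic gcd n − 2.

n − 2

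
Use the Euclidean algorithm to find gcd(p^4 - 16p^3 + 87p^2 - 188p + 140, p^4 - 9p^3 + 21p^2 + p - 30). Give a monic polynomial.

Repeated division with remainder:
  p^4 - 16p^3 + 87p^2 - 188p + 140 = (p^4 - 9p^3 + 21p^2 + p - 30) + (-7p^3 + 66p^2 - 189p + 170)
  p^4 - 9p^3 + 21p^2 + p - 30 = (-(1/7)p - 3/49)(-7p^3 + 66p^2 - 189p + 170) + (-(96/49)p^2 + (96/7)p - 960/49)
  -7p^3 + 66p^2 - 189p + 170 = ((343/96)p - 833/96)(-(96/49)p^2 + (96/7)p - 960/49) + (0)
Last nonzero remainder: -(96/49)p^2 + (96/7)p - 960/49. Dividing through by -96/49 gives the monic gcd p^2 - 7p + 10.

p^2 - 7p + 10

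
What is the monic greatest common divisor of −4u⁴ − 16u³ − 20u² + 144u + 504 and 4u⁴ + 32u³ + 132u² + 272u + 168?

Euclidean algorithm in ℚ[u]:
  −4u⁴ − 16u³ − 20u² + 144u + 504 = (−1)(4u⁴ + 32u³ + 132u² + 272u + 168) + (16u³ + 112u² + 416u + 672)
  4u⁴ + 32u³ + 132u² + 272u + 168 = ((1/4)u + 1/4)(16u³ + 112u² + 416u + 672) + (0)
Last nonzero remainder: 16u³ + 112u² + 416u + 672. Dividing through by 16 gives the monic gcd u³ + 7u² + 26u + 42.

u³ + 7u² + 26u + 42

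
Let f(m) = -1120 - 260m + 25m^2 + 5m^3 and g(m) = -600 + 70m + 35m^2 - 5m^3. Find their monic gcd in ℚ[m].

4 + m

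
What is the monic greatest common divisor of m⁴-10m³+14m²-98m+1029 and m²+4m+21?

Repeated division with remainder:
  m⁴-10m³+14m²-98m+1029 = (m²-14m+49)(m²+4m+21) + (0)
The last nonzero remainder m²+4m+21 is already monic.

m²+4m+21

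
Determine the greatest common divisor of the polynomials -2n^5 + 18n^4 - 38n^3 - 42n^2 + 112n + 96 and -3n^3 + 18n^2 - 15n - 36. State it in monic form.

n^3 - 6n^2 + 5n + 12

By polynomial division,
  -2n^5 + 18n^4 - 38n^3 - 42n^2 + 112n + 96 = ((2/3)n^2 - 2n - 8/3)(-3n^3 + 18n^2 - 15n - 36) + (0)
Last nonzero remainder: -3n^3 + 18n^2 - 15n - 36. Dividing through by -3 gives the monic gcd n^3 - 6n^2 + 5n + 12.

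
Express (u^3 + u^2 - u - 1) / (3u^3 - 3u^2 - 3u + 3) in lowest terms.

Repeated division with remainder:
  u^3 + u^2 - u - 1 = (1/3)(3u^3 - 3u^2 - 3u + 3) + (2u^2 - 2)
  3u^3 - 3u^2 - 3u + 3 = ((3/2)u - 3/2)(2u^2 - 2) + (0)
Last nonzero remainder: 2u^2 - 2. Dividing through by 2 gives the monic gcd u^2 - 1.
Cancel u^2 - 1 from numerator and denominator to get the reduced form.

(u + 1)/(3u - 3)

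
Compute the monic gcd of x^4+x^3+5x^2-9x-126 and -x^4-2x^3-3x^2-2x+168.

Euclidean algorithm in ℚ[x]:
  x^4+x^3+5x^2-9x-126 = (-1)(-x^4-2x^3-3x^2-2x+168) + (-x^3+2x^2-11x+42)
  -x^4-2x^3-3x^2-2x+168 = (x+4)(-x^3+2x^2-11x+42) + (0)
Last nonzero remainder: -x^3+2x^2-11x+42. Dividing through by -1 gives the monic gcd x^3-2x^2+11x-42.

x^3-2x^2+11x-42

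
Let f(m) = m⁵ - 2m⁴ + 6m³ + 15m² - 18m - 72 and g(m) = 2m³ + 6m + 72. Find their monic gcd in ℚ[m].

m² - 3m + 12

Apply the Euclidean algorithm:
  m⁵ - 2m⁴ + 6m³ + 15m² - 18m - 72 = ((1/2)m² - m + 3/2)(2m³ + 6m + 72) + (-15m² + 45m - 180)
  2m³ + 6m + 72 = (-(2/15)m - 2/5)(-15m² + 45m - 180) + (0)
Last nonzero remainder: -15m² + 45m - 180. Dividing through by -15 gives the monic gcd m² - 3m + 12.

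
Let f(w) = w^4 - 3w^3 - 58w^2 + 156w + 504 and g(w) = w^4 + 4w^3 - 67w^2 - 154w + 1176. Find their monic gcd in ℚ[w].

w^2 + w - 42

Euclidean algorithm in ℚ[w]:
  w^4 - 3w^3 - 58w^2 + 156w + 504 = (w^4 + 4w^3 - 67w^2 - 154w + 1176) + (-7w^3 + 9w^2 + 310w - 672)
  w^4 + 4w^3 - 67w^2 - 154w + 1176 = (-(1/7)w - 37/49)(-7w^3 + 9w^2 + 310w - 672) + (-(780/49)w^2 - (780/49)w + 4680/7)
  -7w^3 + 9w^2 + 310w - 672 = ((343/780)w - 196/195)(-(780/49)w^2 - (780/49)w + 4680/7) + (0)
Last nonzero remainder: -(780/49)w^2 - (780/49)w + 4680/7. Dividing through by -780/49 gives the monic gcd w^2 + w - 42.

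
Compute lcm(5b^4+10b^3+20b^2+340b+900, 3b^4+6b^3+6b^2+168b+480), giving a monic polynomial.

By polynomial division,
  5b^4+10b^3+20b^2+340b+900 = (5/3)(3b^4+6b^3+6b^2+168b+480) + (10b^2+60b+100)
  3b^4+6b^3+6b^2+168b+480 = ((3/10)b^2-(6/5)b+24/5)(10b^2+60b+100) + (0)
Last nonzero remainder: 10b^2+60b+100. Dividing through by 10 gives the monic gcd b^2+6b+10.
Then lcm(f, g) = f·g / gcd(f, g); expanding and making the result monic gives the answer.

b^6-2b^5+12b^4+84b^3-28b^2+368b+2880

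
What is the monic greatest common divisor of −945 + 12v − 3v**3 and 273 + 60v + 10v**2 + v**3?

7 + v

By polynomial division,
  −3v**3 + 12v − 945 = (−3)(v**3 + 10v**2 + 60v + 273) + (30v**2 + 192v − 126)
  v**3 + 10v**2 + 60v + 273 = ((1/30)v + 3/25)(30v**2 + 192v − 126) + ((1029/25)v + 7203/25)
  30v**2 + 192v − 126 = ((250/343)v − 150/343)((1029/25)v + 7203/25) + (0)
Last nonzero remainder: (1029/25)v + 7203/25. Dividing through by 1029/25 gives the monic gcd v + 7.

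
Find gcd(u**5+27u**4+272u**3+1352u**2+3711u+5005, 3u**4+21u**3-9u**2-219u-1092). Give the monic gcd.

Apply the Euclidean algorithm:
  u**5+27u**4+272u**3+1352u**2+3711u+5005 = ((1/3)u+20/3)(3u**4+21u**3-9u**2-219u-1092) + (135u**3+1485u**2+5535u+12285)
  3u**4+21u**3-9u**2-219u-1092 = ((1/45)u-4/45)(135u**3+1485u**2+5535u+12285) + (0)
Last nonzero remainder: 135u**3+1485u**2+5535u+12285. Dividing through by 135 gives the monic gcd u**3+11u**2+41u+91.

u**3+11u**2+41u+91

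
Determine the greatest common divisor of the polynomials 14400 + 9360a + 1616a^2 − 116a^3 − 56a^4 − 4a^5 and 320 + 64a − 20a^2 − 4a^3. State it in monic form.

20 + 9a + a^2

Apply the Euclidean algorithm:
  −4a^5 − 56a^4 − 116a^3 + 1616a^2 + 9360a + 14400 = (a^2 + 9a)(−4a^3 − 20a^2 + 64a + 320) + (720a^2 + 6480a + 14400)
  −4a^3 − 20a^2 + 64a + 320 = (−(1/180)a + 1/45)(720a^2 + 6480a + 14400) + (0)
Last nonzero remainder: 720a^2 + 6480a + 14400. Dividing through by 720 gives the monic gcd a^2 + 9a + 20.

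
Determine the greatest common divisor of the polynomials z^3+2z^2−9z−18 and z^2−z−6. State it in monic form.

z^2−z−6

Euclidean algorithm in ℚ[z]:
  z^3+2z^2−9z−18 = (z+3)(z^2−z−6) + (0)
The last nonzero remainder z^2−z−6 is already monic.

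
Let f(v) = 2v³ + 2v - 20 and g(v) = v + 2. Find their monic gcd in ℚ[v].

1

Repeated division with remainder:
  2v³ + 2v - 20 = (2v² - 4v + 10)(v + 2) + (-40)
  v + 2 = (-(1/40)v - 1/20)(-40) + (0)
The last nonzero remainder is the constant -40, so the polynomials are coprime and gcd = 1.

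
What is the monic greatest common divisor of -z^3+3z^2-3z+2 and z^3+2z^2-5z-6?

Apply the Euclidean algorithm:
  -z^3+3z^2-3z+2 = (-1)(z^3+2z^2-5z-6) + (5z^2-8z-4)
  z^3+2z^2-5z-6 = ((1/5)z+18/25)(5z^2-8z-4) + ((39/25)z-78/25)
  5z^2-8z-4 = ((125/39)z+50/39)((39/25)z-78/25) + (0)
Last nonzero remainder: (39/25)z-78/25. Dividing through by 39/25 gives the monic gcd z-2.

z-2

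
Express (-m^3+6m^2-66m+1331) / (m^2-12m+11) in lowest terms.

Repeated division with remainder:
  -m^3+6m^2-66m+1331 = (-m-6)(m^2-12m+11) + (-127m+1397)
  m^2-12m+11 = (-(1/127)m+1/127)(-127m+1397) + (0)
Last nonzero remainder: -127m+1397. Dividing through by -127 gives the monic gcd m-11.
Cancel m-11 from numerator and denominator to get the reduced form.

(-m^2-5m-121)/(m-1)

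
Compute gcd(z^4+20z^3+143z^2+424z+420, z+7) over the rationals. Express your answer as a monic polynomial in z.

By polynomial division,
  z^4+20z^3+143z^2+424z+420 = (z^3+13z^2+52z+60)(z+7) + (0)
The last nonzero remainder z+7 is already monic.

z+7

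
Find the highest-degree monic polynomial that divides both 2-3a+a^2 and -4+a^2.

-2+a

Repeated division with remainder:
  a^2-3a+2 = (a^2-4) + (-3a+6)
  a^2-4 = (-(1/3)a-2/3)(-3a+6) + (0)
Last nonzero remainder: -3a+6. Dividing through by -3 gives the monic gcd a-2.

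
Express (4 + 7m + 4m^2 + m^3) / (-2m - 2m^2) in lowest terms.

Apply the Euclidean algorithm:
  m^3 + 4m^2 + 7m + 4 = (-(1/2)m - 3/2)(-2m^2 - 2m) + (4m + 4)
  -2m^2 - 2m = (-(1/2)m)(4m + 4) + (0)
Last nonzero remainder: 4m + 4. Dividing through by 4 gives the monic gcd m + 1.
Cancel m + 1 from numerator and denominator to get the reduced form.

(-4 - 3m - m^2)/(2m)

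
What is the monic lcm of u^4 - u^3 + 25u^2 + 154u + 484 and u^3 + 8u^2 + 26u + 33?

u^5 + 2u^4 + 22u^3 + 229u^2 + 946u + 1452

Euclidean algorithm in ℚ[u]:
  u^4 - u^3 + 25u^2 + 154u + 484 = (u - 9)(u^3 + 8u^2 + 26u + 33) + (71u^2 + 355u + 781)
  u^3 + 8u^2 + 26u + 33 = ((1/71)u + 3/71)(71u^2 + 355u + 781) + (0)
Last nonzero remainder: 71u^2 + 355u + 781. Dividing through by 71 gives the monic gcd u^2 + 5u + 11.
Then lcm(f, g) = f·g / gcd(f, g); expanding and making the result monic gives the answer.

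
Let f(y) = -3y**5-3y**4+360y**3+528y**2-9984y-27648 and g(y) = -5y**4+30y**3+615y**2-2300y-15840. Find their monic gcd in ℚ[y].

y**3+5y**2-68y-288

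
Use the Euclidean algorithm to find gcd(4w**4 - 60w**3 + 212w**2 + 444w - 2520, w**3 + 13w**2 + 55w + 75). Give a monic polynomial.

w + 3

By polynomial division,
  4w**4 - 60w**3 + 212w**2 + 444w - 2520 = (4w - 112)(w**3 + 13w**2 + 55w + 75) + (1448w**2 + 6304w + 5880)
  w**3 + 13w**2 + 55w + 75 = ((1/1448)w + 1565/262088)(1448w**2 + 6304w + 5880) + ((435600/32761)w + 1306800/32761)
  1448w**2 + 6304w + 5880 = ((5929741/54450)w + 1605289/10890)((435600/32761)w + 1306800/32761) + (0)
Last nonzero remainder: (435600/32761)w + 1306800/32761. Dividing through by 435600/32761 gives the monic gcd w + 3.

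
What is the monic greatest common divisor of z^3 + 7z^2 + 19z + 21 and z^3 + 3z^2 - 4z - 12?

z + 3

Euclidean algorithm in ℚ[z]:
  z^3 + 7z^2 + 19z + 21 = (z^3 + 3z^2 - 4z - 12) + (4z^2 + 23z + 33)
  z^3 + 3z^2 - 4z - 12 = ((1/4)z - 11/16)(4z^2 + 23z + 33) + ((57/16)z + 171/16)
  4z^2 + 23z + 33 = ((64/57)z + 176/57)((57/16)z + 171/16) + (0)
Last nonzero remainder: (57/16)z + 171/16. Dividing through by 57/16 gives the monic gcd z + 3.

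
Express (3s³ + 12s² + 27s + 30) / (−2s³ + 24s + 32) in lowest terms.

By polynomial division,
  3s³ + 12s² + 27s + 30 = (−3/2)(−2s³ + 24s + 32) + (12s² + 63s + 78)
  −2s³ + 24s + 32 = (−(1/6)s + 7/8)(12s² + 63s + 78) + (−(145/8)s − 145/4)
  12s² + 63s + 78 = (−(96/145)s − 312/145)(−(145/8)s − 145/4) + (0)
Last nonzero remainder: −(145/8)s − 145/4. Dividing through by −145/8 gives the monic gcd s + 2.
Cancel s + 2 from numerator and denominator to get the reduced form.

(−3s² − 6s − 15)/(2s² − 4s − 16)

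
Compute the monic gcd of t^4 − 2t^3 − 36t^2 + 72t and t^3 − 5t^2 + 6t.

Euclidean algorithm in ℚ[t]:
  t^4 − 2t^3 − 36t^2 + 72t = (t + 3)(t^3 − 5t^2 + 6t) + (−27t^2 + 54t)
  t^3 − 5t^2 + 6t = (−(1/27)t + 1/9)(−27t^2 + 54t) + (0)
Last nonzero remainder: −27t^2 + 54t. Dividing through by −27 gives the monic gcd t^2 − 2t.

t^2 − 2t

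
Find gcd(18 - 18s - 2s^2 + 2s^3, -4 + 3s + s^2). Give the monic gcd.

-1 + s

Repeated division with remainder:
  2s^3 - 2s^2 - 18s + 18 = (2s - 8)(s^2 + 3s - 4) + (14s - 14)
  s^2 + 3s - 4 = ((1/14)s + 2/7)(14s - 14) + (0)
Last nonzero remainder: 14s - 14. Dividing through by 14 gives the monic gcd s - 1.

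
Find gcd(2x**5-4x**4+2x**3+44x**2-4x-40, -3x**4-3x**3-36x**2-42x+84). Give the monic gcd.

x**2+x-2

Apply the Euclidean algorithm:
  2x**5-4x**4+2x**3+44x**2-4x-40 = (-(2/3)x+2)(-3x**4-3x**3-36x**2-42x+84) + (-16x**3+88x**2+136x-208)
  -3x**4-3x**3-36x**2-42x+84 = ((3/16)x+39/32)(-16x**3+88x**2+136x-208) + (-(675/4)x**2-(675/4)x+675/2)
  -16x**3+88x**2+136x-208 = ((64/675)x-416/675)(-(675/4)x**2-(675/4)x+675/2) + (0)
Last nonzero remainder: -(675/4)x**2-(675/4)x+675/2. Dividing through by -675/4 gives the monic gcd x**2+x-2.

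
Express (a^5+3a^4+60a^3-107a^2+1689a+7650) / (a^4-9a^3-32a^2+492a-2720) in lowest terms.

(a^3+10a^2+96a+225)/(a^2-2a-80)

Apply the Euclidean algorithm:
  a^5+3a^4+60a^3-107a^2+1689a+7650 = (a+12)(a^4-9a^3-32a^2+492a-2720) + (200a^3-215a^2-1495a+40290)
  a^4-9a^3-32a^2+492a-2720 = ((1/200)a-317/8000)(200a^3-215a^2-1495a+40290) + (-(52871/1600)a^2+(370097/1600)a-898807/800)
  200a^3-215a^2-1495a+40290 = (-(320000/52871)a-1896000/52871)(-(52871/1600)a^2+(370097/1600)a-898807/800) + (0)
Last nonzero remainder: -(52871/1600)a^2+(370097/1600)a-898807/800. Dividing through by -52871/1600 gives the monic gcd a^2-7a+34.
Cancel a^2-7a+34 from numerator and denominator to get the reduced form.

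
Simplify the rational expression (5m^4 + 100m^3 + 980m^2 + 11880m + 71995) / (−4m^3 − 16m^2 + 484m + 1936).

(−5m^3 − 45m^2 − 485m − 6545)/(4m^2 − 28m − 176)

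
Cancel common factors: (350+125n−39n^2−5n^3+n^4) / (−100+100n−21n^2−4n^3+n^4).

By polynomial division,
  n^4−5n^3−39n^2+125n+350 = (n^4−4n^3−21n^2+100n−100) + (−n^3−18n^2+25n+450)
  n^4−4n^3−21n^2+100n−100 = (−n+22)(−n^3−18n^2+25n+450) + (400n^2−10000)
  −n^3−18n^2+25n+450 = (−(1/400)n−9/200)(400n^2−10000) + (0)
Last nonzero remainder: 400n^2−10000. Dividing through by 400 gives the monic gcd n^2−25.
Cancel n^2−25 from numerator and denominator to get the reduced form.

(−14−5n+n^2)/(4−4n+n^2)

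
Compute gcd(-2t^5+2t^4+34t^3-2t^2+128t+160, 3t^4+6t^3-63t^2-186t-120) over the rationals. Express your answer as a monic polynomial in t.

t^3-21t-20

Apply the Euclidean algorithm:
  -2t^5+2t^4+34t^3-2t^2+128t+160 = (-(2/3)t+2)(3t^4+6t^3-63t^2-186t-120) + (-20t^3+420t+400)
  3t^4+6t^3-63t^2-186t-120 = (-(3/20)t-3/10)(-20t^3+420t+400) + (0)
Last nonzero remainder: -20t^3+420t+400. Dividing through by -20 gives the monic gcd t^3-21t-20.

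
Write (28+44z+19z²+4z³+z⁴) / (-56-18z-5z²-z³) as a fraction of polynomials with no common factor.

By polynomial division,
  z⁴+4z³+19z²+44z+28 = (-z+1)(-z³-5z²-18z-56) + (6z²+6z+84)
  -z³-5z²-18z-56 = (-(1/6)z-2/3)(6z²+6z+84) + (0)
Last nonzero remainder: 6z²+6z+84. Dividing through by 6 gives the monic gcd z²+z+14.
Cancel z²+z+14 from numerator and denominator to get the reduced form.

(-2-3z-z²)/(4+z)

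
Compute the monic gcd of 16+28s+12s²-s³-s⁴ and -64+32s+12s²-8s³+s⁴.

-8-2s+s²

Apply the Euclidean algorithm:
  -s⁴-s³+12s²+28s+16 = (-1)(s⁴-8s³+12s²+32s-64) + (-9s³+24s²+60s-48)
  s⁴-8s³+12s²+32s-64 = (-(1/9)s+16/27)(-9s³+24s²+60s-48) + ((40/9)s²-(80/9)s-320/9)
  -9s³+24s²+60s-48 = (-(81/40)s+27/20)((40/9)s²-(80/9)s-320/9) + (0)
Last nonzero remainder: (40/9)s²-(80/9)s-320/9. Dividing through by 40/9 gives the monic gcd s²-2s-8.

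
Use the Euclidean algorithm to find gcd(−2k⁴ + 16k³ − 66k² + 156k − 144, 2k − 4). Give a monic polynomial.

k − 2

By polynomial division,
  −2k⁴ + 16k³ − 66k² + 156k − 144 = (−k³ + 6k² − 21k + 36)(2k − 4) + (0)
Last nonzero remainder: 2k − 4. Dividing through by 2 gives the monic gcd k − 2.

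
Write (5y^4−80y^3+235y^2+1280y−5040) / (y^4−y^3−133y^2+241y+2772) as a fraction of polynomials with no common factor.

(5y−20)/(y+11)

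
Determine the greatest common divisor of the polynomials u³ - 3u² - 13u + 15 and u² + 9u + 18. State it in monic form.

u + 3

By polynomial division,
  u³ - 3u² - 13u + 15 = (u - 12)(u² + 9u + 18) + (77u + 231)
  u² + 9u + 18 = ((1/77)u + 6/77)(77u + 231) + (0)
Last nonzero remainder: 77u + 231. Dividing through by 77 gives the monic gcd u + 3.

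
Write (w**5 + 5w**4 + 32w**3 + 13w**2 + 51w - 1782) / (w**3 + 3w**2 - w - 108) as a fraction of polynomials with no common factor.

(w**3 - 2w**2 + 19w - 66)/(w - 4)

By polynomial division,
  w**5 + 5w**4 + 32w**3 + 13w**2 + 51w - 1782 = (w**2 + 2w + 27)(w**3 + 3w**2 - w - 108) + (42w**2 + 294w + 1134)
  w**3 + 3w**2 - w - 108 = ((1/42)w - 2/21)(42w**2 + 294w + 1134) + (0)
Last nonzero remainder: 42w**2 + 294w + 1134. Dividing through by 42 gives the monic gcd w**2 + 7w + 27.
Cancel w**2 + 7w + 27 from numerator and denominator to get the reduced form.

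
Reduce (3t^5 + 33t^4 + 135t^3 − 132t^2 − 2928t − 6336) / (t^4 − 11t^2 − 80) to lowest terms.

(3t^3 + 33t^2 + 183t + 396)/(t^2 + 5)

Apply the Euclidean algorithm:
  3t^5 + 33t^4 + 135t^3 − 132t^2 − 2928t − 6336 = (3t + 33)(t^4 − 11t^2 − 80) + (168t^3 + 231t^2 − 2688t − 3696)
  t^4 − 11t^2 − 80 = ((1/168)t − 11/1344)(168t^3 + 231t^2 − 2688t − 3696) + ((441/64)t^2 − 441/4)
  168t^3 + 231t^2 − 2688t − 3696 = ((512/21)t + 704/21)((441/64)t^2 − 441/4) + (0)
Last nonzero remainder: (441/64)t^2 − 441/4. Dividing through by 441/64 gives the monic gcd t^2 − 16.
Cancel t^2 − 16 from numerator and denominator to get the reduced form.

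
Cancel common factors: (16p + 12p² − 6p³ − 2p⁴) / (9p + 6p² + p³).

Repeated division with remainder:
  −2p⁴ − 6p³ + 12p² + 16p = (−2p + 6)(p³ + 6p² + 9p) + (−6p² − 38p)
  p³ + 6p² + 9p = (−(1/6)p + 1/18)(−6p² − 38p) + ((100/9)p)
  −6p² − 38p = (−(27/50)p − 171/50)((100/9)p) + (0)
Last nonzero remainder: (100/9)p. Dividing through by 100/9 gives the monic gcd p.
Cancel p from numerator and denominator to get the reduced form.

(16 + 12p − 6p² − 2p³)/(9 + 6p + p²)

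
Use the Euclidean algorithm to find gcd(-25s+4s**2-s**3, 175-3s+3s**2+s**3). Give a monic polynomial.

Euclidean algorithm in ℚ[s]:
  -s**3+4s**2-25s = (-1)(s**3+3s**2-3s+175) + (7s**2-28s+175)
  s**3+3s**2-3s+175 = ((1/7)s+1)(7s**2-28s+175) + (0)
Last nonzero remainder: 7s**2-28s+175. Dividing through by 7 gives the monic gcd s**2-4s+25.

25-4s+s**2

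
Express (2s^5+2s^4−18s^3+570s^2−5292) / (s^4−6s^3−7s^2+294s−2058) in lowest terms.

Apply the Euclidean algorithm:
  2s^5+2s^4−18s^3+570s^2−5292 = (2s+14)(s^4−6s^3−7s^2+294s−2058) + (80s^3+80s^2+23520)
  s^4−6s^3−7s^2+294s−2058 = ((1/80)s−7/80)(80s^3+80s^2+23520) + (0)
Last nonzero remainder: 80s^3+80s^2+23520. Dividing through by 80 gives the monic gcd s^3+s^2+294.
Cancel s^3+s^2+294 from numerator and denominator to get the reduced form.

(2s^2−18)/(s−7)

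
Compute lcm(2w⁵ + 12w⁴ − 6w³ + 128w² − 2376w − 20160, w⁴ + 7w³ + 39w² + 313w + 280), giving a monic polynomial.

w⁶ + 7w⁵ + 3w⁴ + 61w³ − 1124w² − 11268w − 10080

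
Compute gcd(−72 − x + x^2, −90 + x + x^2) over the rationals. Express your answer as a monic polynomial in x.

Apply the Euclidean algorithm:
  x^2 − x − 72 = (x^2 + x − 90) + (−2x + 18)
  x^2 + x − 90 = (−(1/2)x − 5)(−2x + 18) + (0)
Last nonzero remainder: −2x + 18. Dividing through by −2 gives the monic gcd x − 9.

−9 + x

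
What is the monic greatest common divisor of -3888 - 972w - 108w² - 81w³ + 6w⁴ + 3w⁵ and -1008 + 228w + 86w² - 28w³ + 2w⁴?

By polynomial division,
  3w⁵ + 6w⁴ - 81w³ - 108w² - 972w - 3888 = ((3/2)w + 24)(2w⁴ - 28w³ + 86w² + 228w - 1008) + (462w³ - 2514w² - 4932w + 20304)
  2w⁴ - 28w³ + 86w² + 228w - 1008 = ((1/231)w - 659/17787)(462w³ - 2514w² - 4932w + 20304) + ((84240/5929)w² - (252720/5929)w - 1516320/5929)
  462w³ - 2514w² - 4932w + 20304 = ((456533/14040)w - 278663/3510)((84240/5929)w² - (252720/5929)w - 1516320/5929) + (0)
Last nonzero remainder: (84240/5929)w² - (252720/5929)w - 1516320/5929. Dividing through by 84240/5929 gives the monic gcd w² - 3w - 18.

-18 - 3w + w²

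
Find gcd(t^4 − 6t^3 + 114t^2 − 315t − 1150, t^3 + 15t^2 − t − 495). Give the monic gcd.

t − 5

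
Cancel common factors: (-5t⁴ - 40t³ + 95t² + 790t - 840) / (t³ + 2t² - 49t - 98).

(-5t³ - 5t² + 130t - 120)/(t² - 5t - 14)

Euclidean algorithm in ℚ[t]:
  -5t⁴ - 40t³ + 95t² + 790t - 840 = (-5t - 30)(t³ + 2t² - 49t - 98) + (-90t² - 1170t - 3780)
  t³ + 2t² - 49t - 98 = (-(1/90)t + 11/90)(-90t² - 1170t - 3780) + (52t + 364)
  -90t² - 1170t - 3780 = (-(45/26)t - 135/13)(52t + 364) + (0)
Last nonzero remainder: 52t + 364. Dividing through by 52 gives the monic gcd t + 7.
Cancel t + 7 from numerator and denominator to get the reduced form.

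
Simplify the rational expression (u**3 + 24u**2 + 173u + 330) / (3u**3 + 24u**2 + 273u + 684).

Apply the Euclidean algorithm:
  u**3 + 24u**2 + 173u + 330 = (1/3)(3u**3 + 24u**2 + 273u + 684) + (16u**2 + 82u + 102)
  3u**3 + 24u**2 + 273u + 684 = ((3/16)u + 69/128)(16u**2 + 82u + 102) + ((13419/64)u + 40257/64)
  16u**2 + 82u + 102 = ((1024/13419)u + 2176/13419)((13419/64)u + 40257/64) + (0)
Last nonzero remainder: (13419/64)u + 40257/64. Dividing through by 13419/64 gives the monic gcd u + 3.
Cancel u + 3 from numerator and denominator to get the reduced form.

(u**2 + 21u + 110)/(3u**2 + 15u + 228)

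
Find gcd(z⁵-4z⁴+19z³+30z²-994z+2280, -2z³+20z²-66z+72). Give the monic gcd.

Euclidean algorithm in ℚ[z]:
  z⁵-4z⁴+19z³+30z²-994z+2280 = (-(1/2)z²-3z-23)(-2z³+20z²-66z+72) + (328z²-2296z+3936)
  -2z³+20z²-66z+72 = (-(1/164)z+3/164)(328z²-2296z+3936) + (0)
Last nonzero remainder: 328z²-2296z+3936. Dividing through by 328 gives the monic gcd z²-7z+12.

z²-7z+12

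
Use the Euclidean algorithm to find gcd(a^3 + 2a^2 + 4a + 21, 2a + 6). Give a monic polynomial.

a + 3

By polynomial division,
  a^3 + 2a^2 + 4a + 21 = ((1/2)a^2 - (1/2)a + 7/2)(2a + 6) + (0)
Last nonzero remainder: 2a + 6. Dividing through by 2 gives the monic gcd a + 3.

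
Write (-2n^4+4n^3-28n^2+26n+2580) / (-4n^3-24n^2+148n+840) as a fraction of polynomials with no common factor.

By polynomial division,
  -2n^4+4n^3-28n^2+26n+2580 = ((1/2)n-4)(-4n^3-24n^2+148n+840) + (-198n^2+198n+5940)
  -4n^3-24n^2+148n+840 = ((2/99)n+14/99)(-198n^2+198n+5940) + (0)
Last nonzero remainder: -198n^2+198n+5940. Dividing through by -198 gives the monic gcd n^2-n-30.
Cancel n^2-n-30 from numerator and denominator to get the reduced form.

(n^2-n+43)/(2n+14)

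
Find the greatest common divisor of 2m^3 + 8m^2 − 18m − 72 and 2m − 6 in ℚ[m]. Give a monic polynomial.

m − 3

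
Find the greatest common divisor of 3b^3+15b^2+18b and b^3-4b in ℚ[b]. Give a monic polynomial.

b^2+2b

Repeated division with remainder:
  3b^3+15b^2+18b = (3)(b^3-4b) + (15b^2+30b)
  b^3-4b = ((1/15)b-2/15)(15b^2+30b) + (0)
Last nonzero remainder: 15b^2+30b. Dividing through by 15 gives the monic gcd b^2+2b.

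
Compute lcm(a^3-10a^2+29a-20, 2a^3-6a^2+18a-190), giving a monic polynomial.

a^5-8a^4+28a^3-152a^2+511a-380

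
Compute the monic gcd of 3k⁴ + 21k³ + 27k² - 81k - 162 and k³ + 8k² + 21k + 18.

By polynomial division,
  3k⁴ + 21k³ + 27k² - 81k - 162 = (3k - 3)(k³ + 8k² + 21k + 18) + (-12k² - 72k - 108)
  k³ + 8k² + 21k + 18 = (-(1/12)k - 1/6)(-12k² - 72k - 108) + (0)
Last nonzero remainder: -12k² - 72k - 108. Dividing through by -12 gives the monic gcd k² + 6k + 9.

k² + 6k + 9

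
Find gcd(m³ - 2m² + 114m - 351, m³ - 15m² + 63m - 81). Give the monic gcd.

Apply the Euclidean algorithm:
  m³ - 2m² + 114m - 351 = (m³ - 15m² + 63m - 81) + (13m² + 51m - 270)
  m³ - 15m² + 63m - 81 = ((1/13)m - 246/169)(13m² + 51m - 270) + ((26703/169)m - 80109/169)
  13m² + 51m - 270 = ((2197/26703)m + 1690/2967)((26703/169)m - 80109/169) + (0)
Last nonzero remainder: (26703/169)m - 80109/169. Dividing through by 26703/169 gives the monic gcd m - 3.

m - 3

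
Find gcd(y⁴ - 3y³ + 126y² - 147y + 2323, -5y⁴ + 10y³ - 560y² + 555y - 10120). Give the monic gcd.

y² - y + 23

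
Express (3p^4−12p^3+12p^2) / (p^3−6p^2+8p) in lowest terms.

By polynomial division,
  3p^4−12p^3+12p^2 = (3p+6)(p^3−6p^2+8p) + (24p^2−48p)
  p^3−6p^2+8p = ((1/24)p−1/6)(24p^2−48p) + (0)
Last nonzero remainder: 24p^2−48p. Dividing through by 24 gives the monic gcd p^2−2p.
Cancel p^2−2p from numerator and denominator to get the reduced form.

(3p^2−6p)/(p−4)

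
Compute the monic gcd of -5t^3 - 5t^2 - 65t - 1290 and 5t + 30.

t + 6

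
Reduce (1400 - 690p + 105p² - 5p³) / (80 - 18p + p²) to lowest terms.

(-140 + 55p - 5p²)/(-8 + p)

Apply the Euclidean algorithm:
  -5p³ + 105p² - 690p + 1400 = (-5p + 15)(p² - 18p + 80) + (-20p + 200)
  p² - 18p + 80 = (-(1/20)p + 2/5)(-20p + 200) + (0)
Last nonzero remainder: -20p + 200. Dividing through by -20 gives the monic gcd p - 10.
Cancel p - 10 from numerator and denominator to get the reduced form.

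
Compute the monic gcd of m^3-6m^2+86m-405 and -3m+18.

Euclidean algorithm in ℚ[m]:
  m^3-6m^2+86m-405 = (-(1/3)m^2-86/3)(-3m+18) + (111)
  -3m+18 = (-(1/37)m+6/37)(111) + (0)
The last nonzero remainder is the constant 111, so the polynomials are coprime and gcd = 1.

1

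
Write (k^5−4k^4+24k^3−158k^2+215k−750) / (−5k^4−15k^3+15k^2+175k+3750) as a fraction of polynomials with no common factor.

Repeated division with remainder:
  k^5−4k^4+24k^3−158k^2+215k−750 = (−(1/5)k+7/5)(−5k^4−15k^3+15k^2+175k+3750) + (48k^3−144k^2+720k−6000)
  −5k^4−15k^3+15k^2+175k+3750 = (−(5/48)k−5/8)(48k^3−144k^2+720k−6000) + (0)
Last nonzero remainder: 48k^3−144k^2+720k−6000. Dividing through by 48 gives the monic gcd k^3−3k^2+15k−125.
Cancel k^3−3k^2+15k−125 from numerator and denominator to get the reduced form.

(−k^2+k−6)/(5k+30)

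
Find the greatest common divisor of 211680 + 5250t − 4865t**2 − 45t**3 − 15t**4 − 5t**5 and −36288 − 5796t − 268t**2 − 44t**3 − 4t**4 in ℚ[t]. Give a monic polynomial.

1008 + 49t + 2t**2 + t**3

Repeated division with remainder:
  −5t**5 − 15t**4 − 45t**3 − 4865t**2 + 5250t + 211680 = ((5/4)t − 10)(−4t**4 − 44t**3 − 268t**2 − 5796t − 36288) + (−150t**3 − 300t**2 − 7350t − 151200)
  −4t**4 − 44t**3 − 268t**2 − 5796t − 36288 = ((2/75)t + 6/25)(−150t**3 − 300t**2 − 7350t − 151200) + (0)
Last nonzero remainder: −150t**3 − 300t**2 − 7350t − 151200. Dividing through by −150 gives the monic gcd t**3 + 2t**2 + 49t + 1008.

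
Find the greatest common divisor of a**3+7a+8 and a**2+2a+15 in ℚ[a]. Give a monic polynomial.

1

Euclidean algorithm in ℚ[a]:
  a**3+7a+8 = (a-2)(a**2+2a+15) + (-4a+38)
  a**2+2a+15 = (-(1/4)a-23/8)(-4a+38) + (497/4)
  -4a+38 = (-(16/497)a+152/497)(497/4) + (0)
The last nonzero remainder is the constant 497/4, so the polynomials are coprime and gcd = 1.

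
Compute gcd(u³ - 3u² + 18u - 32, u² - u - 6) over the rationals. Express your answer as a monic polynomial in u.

1

Repeated division with remainder:
  u³ - 3u² + 18u - 32 = (u - 2)(u² - u - 6) + (22u - 44)
  u² - u - 6 = ((1/22)u + 1/22)(22u - 44) + (-4)
  22u - 44 = (-(11/2)u + 11)(-4) + (0)
The last nonzero remainder is the constant -4, so the polynomials are coprime and gcd = 1.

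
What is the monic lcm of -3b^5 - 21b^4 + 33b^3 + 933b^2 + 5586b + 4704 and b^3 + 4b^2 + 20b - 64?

By polynomial division,
  -3b^5 - 21b^4 + 33b^3 + 933b^2 + 5586b + 4704 = (-3b^2 - 9b + 129)(b^3 + 4b^2 + 20b - 64) + (405b^2 + 2430b + 12960)
  b^3 + 4b^2 + 20b - 64 = ((1/405)b - 2/405)(405b^2 + 2430b + 12960) + (0)
Last nonzero remainder: 405b^2 + 2430b + 12960. Dividing through by 405 gives the monic gcd b^2 + 6b + 32.
Then lcm(f, g) = f·g / gcd(f, g); expanding and making the result monic gives the answer.

b^6 + 5b^5 - 25b^4 - 289b^3 - 1240b^2 + 2156b + 3136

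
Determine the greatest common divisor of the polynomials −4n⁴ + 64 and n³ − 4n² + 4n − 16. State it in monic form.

n² + 4

Repeated division with remainder:
  −4n⁴ + 64 = (−4n − 16)(n³ − 4n² + 4n − 16) + (−48n² − 192)
  n³ − 4n² + 4n − 16 = (−(1/48)n + 1/12)(−48n² − 192) + (0)
Last nonzero remainder: −48n² − 192. Dividing through by −48 gives the monic gcd n² + 4.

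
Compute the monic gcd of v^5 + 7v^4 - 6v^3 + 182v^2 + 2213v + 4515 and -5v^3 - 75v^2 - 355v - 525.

v^3 + 15v^2 + 71v + 105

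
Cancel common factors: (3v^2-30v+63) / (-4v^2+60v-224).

By polynomial division,
  3v^2-30v+63 = (-3/4)(-4v^2+60v-224) + (15v-105)
  -4v^2+60v-224 = (-(4/15)v+32/15)(15v-105) + (0)
Last nonzero remainder: 15v-105. Dividing through by 15 gives the monic gcd v-7.
Cancel v-7 from numerator and denominator to get the reduced form.

(-3v+9)/(4v-32)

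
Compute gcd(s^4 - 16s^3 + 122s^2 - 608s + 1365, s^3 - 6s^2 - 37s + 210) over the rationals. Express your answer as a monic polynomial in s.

Repeated division with remainder:
  s^4 - 16s^3 + 122s^2 - 608s + 1365 = (s - 10)(s^3 - 6s^2 - 37s + 210) + (99s^2 - 1188s + 3465)
  s^3 - 6s^2 - 37s + 210 = ((1/99)s + 2/33)(99s^2 - 1188s + 3465) + (0)
Last nonzero remainder: 99s^2 - 1188s + 3465. Dividing through by 99 gives the monic gcd s^2 - 12s + 35.

s^2 - 12s + 35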